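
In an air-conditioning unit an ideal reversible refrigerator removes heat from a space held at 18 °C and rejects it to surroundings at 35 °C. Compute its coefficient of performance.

T_H = 35 °C → 35 + 273.15 = 308.15 K.
T_C = 18 °C → 18 + 273.15 = 291.15 K.
The reversible coefficient of performance is COP_R = T_C/(T_H − T_C) = 291.15/(308.15 − 291.15) = 17.1.

COP_R ≈ 17.1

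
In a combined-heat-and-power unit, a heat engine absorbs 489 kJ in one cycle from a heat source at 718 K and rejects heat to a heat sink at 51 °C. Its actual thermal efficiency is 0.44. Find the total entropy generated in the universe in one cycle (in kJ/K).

ΔS_univ ≈ 0.1637 kJ/K

T_C = 51 °C → 51 + 273.15 = 324.15 K.
W = η·Q_H = 0.44 × 489 = 215.2 kJ, so Q_C = Q_H − W = 273.8 kJ.
Entropy balance on the reservoirs: −Q_H/T_H = -0.6811 kJ/K, +Q_C/T_C = 0.8448 kJ/K.
ΔS_univ = −Q_H/T_H + Q_C/T_C = 0.1637 kJ/K (> 0, since η = 0.44 < η_Carnot = 0.549).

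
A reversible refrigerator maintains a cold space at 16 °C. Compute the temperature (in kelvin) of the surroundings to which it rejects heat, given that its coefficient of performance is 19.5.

T_C = 16 °C → 16 + 273.15 = 289.15 K.
COP_R = T_C/(T_H − T_C) ⇒ T_H = T_C·(1 + 1/COP_R) = 289.15 × (1 + 1/19.5) = 304 K.

T_H ≈ 304 K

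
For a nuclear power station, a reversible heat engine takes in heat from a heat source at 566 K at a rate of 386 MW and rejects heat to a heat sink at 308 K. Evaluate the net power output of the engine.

Ẇ ≈ 176 MW

The Carnot efficiency is η = 1 − T_C/T_H = 1 − 308.00/566.00 = 0.4558.
W = η·Q_H = 0.4558 × 386 = 176 MW.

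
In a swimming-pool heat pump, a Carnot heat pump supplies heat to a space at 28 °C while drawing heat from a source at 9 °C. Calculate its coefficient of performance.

COP_HP ≈ 15.8

T_H = 28 °C → 28 + 273.15 = 301.15 K.
T_C = 9 °C → 9 + 273.15 = 282.15 K.
COP_HP = T_H/(T_H − T_C) = 301.15/(301.15 − 282.15) = 15.8.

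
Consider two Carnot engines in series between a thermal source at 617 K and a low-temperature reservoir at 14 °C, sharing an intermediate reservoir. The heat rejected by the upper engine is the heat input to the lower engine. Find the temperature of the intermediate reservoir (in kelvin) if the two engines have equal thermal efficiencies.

T_C = 14 °C → 14 + 273.15 = 287.15 K.
Equal efficiencies require 1 − T_m/T_H = 1 − T_C/T_m, i.e. T_m/T_H = T_C/T_m, so T_m = √(T_H·T_C) = √(617.00 × 287.15) = 421 K.

T_m ≈ 421 K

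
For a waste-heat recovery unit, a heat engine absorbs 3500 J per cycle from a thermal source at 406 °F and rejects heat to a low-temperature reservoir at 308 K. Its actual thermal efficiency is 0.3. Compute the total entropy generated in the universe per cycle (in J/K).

ΔS_univ ≈ 0.677 J/K

T_H = 406 °F → (406 − 32) × 5/9 = 207.78 °C = 480.93 K.
W = η·Q_H = 0.3 × 3500 = 1050 J, so Q_C = Q_H − W = 2450 J.
Reservoir entropy changes: ΔS_H = −Q_H/T_H = −3500/480.93 = -7.278 J/K and ΔS_C = +Q_C/T_C = 2450/308.00 = 7.955 J/K.
ΔS_univ = −Q_H/T_H + Q_C/T_C = 0.677 J/K (> 0, since η = 0.3 < η_Carnot = 0.360).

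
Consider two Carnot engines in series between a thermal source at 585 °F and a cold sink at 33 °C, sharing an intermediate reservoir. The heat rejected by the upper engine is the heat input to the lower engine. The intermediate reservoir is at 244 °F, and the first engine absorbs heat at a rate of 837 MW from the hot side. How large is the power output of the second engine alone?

Ẇ₂ ≈ 122.3 MW

T_H = 585 °F → (585 − 32) × 5/9 = 307.22 °C = 580.37 K.
T_C = 33 °C → 33 + 273.15 = 306.15 K.
T_m = 244 °F → (244 − 32) × 5/9 = 117.78 °C = 390.93 K.
Heat entering the second stage: Q_m = Q_H·(T_m/T_H) = 837 × 390.93/580.37 = 563.8 MW.
Second-stage efficiency η₂ = 1 − T_C/T_m = 1 − 306.15/390.93 = 0.2169, so W₂ = η₂·Q_m = 122.3 MW.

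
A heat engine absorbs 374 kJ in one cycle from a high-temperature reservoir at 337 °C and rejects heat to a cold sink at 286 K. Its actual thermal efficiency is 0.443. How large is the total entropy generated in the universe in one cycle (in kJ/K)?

ΔS_univ ≈ 0.1154 kJ/K

T_H = 337 °C → 337 + 273.15 = 610.15 K.
W = η·Q_H = 0.443 × 374 = 165.7 kJ, so Q_C = Q_H − W = 208.3 kJ.
Entropy balance on the reservoirs: −Q_H/T_H = -0.6130 kJ/K, +Q_C/T_C = 0.7284 kJ/K.
ΔS_univ = −Q_H/T_H + Q_C/T_C = 0.1154 kJ/K (> 0, since η = 0.443 < η_Carnot = 0.531).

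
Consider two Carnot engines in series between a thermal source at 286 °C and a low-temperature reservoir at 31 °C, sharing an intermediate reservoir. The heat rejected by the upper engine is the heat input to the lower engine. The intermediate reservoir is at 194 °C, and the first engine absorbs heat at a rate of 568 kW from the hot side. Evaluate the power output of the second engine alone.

T_H = 286 °C → 286 + 273.15 = 559.15 K.
T_C = 31 °C → 31 + 273.15 = 304.15 K.
T_m = 194 °C → 194 + 273.15 = 467.15 K.
Heat entering the second stage: Q_m = Q_H·(T_m/T_H) = 568 × 467.15/559.15 = 475 kW.
Second-stage efficiency η₂ = 1 − T_C/T_m = 1 − 304.15/467.15 = 0.3489, so W₂ = η₂·Q_m = 166 kW.

Ẇ₂ ≈ 166 kW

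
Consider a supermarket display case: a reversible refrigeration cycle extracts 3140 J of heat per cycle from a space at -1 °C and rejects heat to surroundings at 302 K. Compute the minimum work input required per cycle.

T_C = -1 °C → -1 + 273.15 = 272.15 K.
The reversible coefficient of performance is COP_R = T_C/(T_H − T_C) = 272.15/29.85 = 9.1173.
W = Q_C/COP_R = 3140/9.1173 = 344.4 J.

W_in ≈ 344.4 J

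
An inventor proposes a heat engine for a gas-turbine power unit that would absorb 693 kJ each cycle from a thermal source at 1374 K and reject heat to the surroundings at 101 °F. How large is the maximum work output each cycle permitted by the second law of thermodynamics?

T_C = 101 °F → (101 − 32) × 5/9 = 38.33 °C = 311.48 K.
The upper bound on efficiency is η_max = 1 − T_C/T_H = 1 − 311.48/1374.00 = 0.7733.
W_max = η_max · Q_H = 0.7733 × 693 = 536 kJ.

W_max ≈ 536 kJ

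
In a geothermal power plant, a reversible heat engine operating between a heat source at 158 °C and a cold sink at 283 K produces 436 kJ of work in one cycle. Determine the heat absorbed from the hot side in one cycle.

Q_H ≈ 1270 kJ

T_H = 158 °C → 158 + 273.15 = 431.15 K.
Since the cycle is reversible, η = 1 − T_C/T_H = 1 − 283.00/431.15 = 0.3436.
Q_H = W/η = 436/0.3436 = 1270 kJ.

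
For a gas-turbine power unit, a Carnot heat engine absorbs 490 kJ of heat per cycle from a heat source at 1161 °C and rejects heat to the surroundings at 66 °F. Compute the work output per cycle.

T_H = 1161 °C → 1161 + 273.15 = 1434.15 K.
T_C = 66 °F → (66 − 32) × 5/9 = 18.89 °C = 292.04 K.
η_rev = 1 − T_C/T_H = 1 − 292.04/1434.15 = 0.7964.
W = η·Q_H = 0.7964 × 490 = 390 kJ.

W ≈ 390 kJ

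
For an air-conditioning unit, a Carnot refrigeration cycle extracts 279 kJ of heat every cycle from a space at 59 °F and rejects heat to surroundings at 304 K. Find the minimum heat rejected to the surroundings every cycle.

T_C = 59 °F → (59 − 32) × 5/9 = 15.00 °C = 288.15 K.
For a reversible cycle Q_H/Q_C = T_H/T_C, so Q_H = Q_C·T_H/T_C = 279 × 304.00/288.15 = 294 kJ.

Q_H ≈ 294 kJ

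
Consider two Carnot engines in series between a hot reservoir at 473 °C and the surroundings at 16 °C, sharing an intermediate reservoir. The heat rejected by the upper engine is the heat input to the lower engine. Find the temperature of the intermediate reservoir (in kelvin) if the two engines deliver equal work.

T_m ≈ 518 K

T_H = 473 °C → 473 + 273.15 = 746.15 K.
T_C = 16 °C → 16 + 273.15 = 289.15 K.
For reversible stages Q_m = Q_H·(T_m/T_H). Setting W₁ = Q_H(1 − T_m/T_H) equal to W₂ = Q_m(1 − T_C/T_m) = Q_H·(T_m − T_C)/T_H gives T_H − T_m = T_m − T_C, so T_m = (T_H + T_C)/2 = (746.15 + 289.15)/2 = 518 K.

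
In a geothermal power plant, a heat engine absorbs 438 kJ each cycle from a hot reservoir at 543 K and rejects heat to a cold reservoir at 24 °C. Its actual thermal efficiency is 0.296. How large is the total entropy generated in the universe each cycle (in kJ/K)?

ΔS_univ ≈ 0.231 kJ/K

T_C = 24 °C → 24 + 273.15 = 297.15 K.
W = η·Q_H = 0.296 × 438 = 129.6 kJ, so Q_C = Q_H − W = 308.4 kJ.
Entropy balance on the reservoirs: −Q_H/T_H = -0.8066 kJ/K, +Q_C/T_C = 1.038 kJ/K.
ΔS_univ = −Q_H/T_H + Q_C/T_C = 0.231 kJ/K (> 0, since η = 0.296 < η_Carnot = 0.453).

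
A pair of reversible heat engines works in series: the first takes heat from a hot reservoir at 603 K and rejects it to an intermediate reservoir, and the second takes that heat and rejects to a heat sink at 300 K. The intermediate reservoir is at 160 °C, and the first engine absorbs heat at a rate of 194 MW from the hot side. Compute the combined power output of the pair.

Two reversible stages in series are equivalent to a single Carnot engine between T_H and T_C, so η_total = 1 − T_C/T_H = 1 − 300.00/603.00 = 0.5025.
W_total = η_total · Q_H = 0.5025 × 194 = 97.5 MW.

Ẇ_total ≈ 97.5 MW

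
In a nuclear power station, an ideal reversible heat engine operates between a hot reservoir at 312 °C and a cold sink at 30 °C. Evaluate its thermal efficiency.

T_H = 312 °C → 312 + 273.15 = 585.15 K.
T_C = 30 °C → 30 + 273.15 = 303.15 K.
For a reversible engine, η = 1 − T_C/T_H = 1 − 303.15/585.15 = 0.4819.

η ≈ 0.4819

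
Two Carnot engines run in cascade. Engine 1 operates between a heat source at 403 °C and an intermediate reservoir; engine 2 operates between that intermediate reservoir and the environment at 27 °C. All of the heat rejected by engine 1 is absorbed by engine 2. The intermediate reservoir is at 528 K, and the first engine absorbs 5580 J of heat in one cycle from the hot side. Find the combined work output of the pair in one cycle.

W_total ≈ 3100 J

T_H = 403 °C → 403 + 273.15 = 676.15 K.
T_C = 27 °C → 27 + 273.15 = 300.15 K.
Two reversible stages in series are equivalent to a single Carnot engine between T_H and T_C, so η_total = 1 − T_C/T_H = 1 − 300.15/676.15 = 0.5561.
W_total = η_total · Q_H = 0.5561 × 5580 = 3100 J.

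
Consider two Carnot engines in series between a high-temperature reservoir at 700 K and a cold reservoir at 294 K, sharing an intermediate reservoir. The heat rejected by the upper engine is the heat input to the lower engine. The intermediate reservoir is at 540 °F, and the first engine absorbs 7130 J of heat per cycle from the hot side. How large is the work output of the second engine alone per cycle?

W₂ ≈ 2662 J

T_m = 540 °F → (540 − 32) × 5/9 = 282.22 °C = 555.37 K.
Heat entering the second stage: Q_m = Q_H·(T_m/T_H) = 7130 × 555.37/700.00 = 5657 J.
Second-stage efficiency η₂ = 1 − T_C/T_m = 1 − 294.00/555.37 = 0.4706, so W₂ = η₂·Q_m = 2662 J.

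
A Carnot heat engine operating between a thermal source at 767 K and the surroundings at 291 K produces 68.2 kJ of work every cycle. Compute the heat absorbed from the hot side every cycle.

η_rev = 1 − T_C/T_H = 1 − 291.00/767.00 = 0.6206.
Q_H = W/η = 68.2/0.6206 = 109.9 kJ.

Q_H ≈ 109.9 kJ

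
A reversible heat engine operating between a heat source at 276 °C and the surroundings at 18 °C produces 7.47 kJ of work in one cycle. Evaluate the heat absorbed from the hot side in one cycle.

Q_H ≈ 15.9 kJ

T_H = 276 °C → 276 + 273.15 = 549.15 K.
T_C = 18 °C → 18 + 273.15 = 291.15 K.
Carnot efficiency: η = 1 − T_C/T_H = 1 − 291.15/549.15 = 0.4698.
Q_H = W/η = 7.47/0.4698 = 15.9 kJ.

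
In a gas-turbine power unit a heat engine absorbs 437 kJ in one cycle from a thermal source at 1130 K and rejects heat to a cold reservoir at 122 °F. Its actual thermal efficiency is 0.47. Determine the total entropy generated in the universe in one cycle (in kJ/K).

ΔS_univ ≈ 0.330 kJ/K

T_C = 122 °F → (122 − 32) × 5/9 = 50.00 °C = 323.15 K.
W = η·Q_H = 0.47 × 437 = 205.4 kJ, so Q_C = Q_H − W = 231.6 kJ.
Entropy balance on the reservoirs: −Q_H/T_H = -0.3867 kJ/K, +Q_C/T_C = 0.7167 kJ/K.
ΔS_univ = −Q_H/T_H + Q_C/T_C = 0.330 kJ/K (> 0, since η = 0.47 < η_Carnot = 0.714).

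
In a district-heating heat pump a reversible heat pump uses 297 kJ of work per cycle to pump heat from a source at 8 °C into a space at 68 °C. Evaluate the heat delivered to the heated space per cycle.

T_H = 68 °C → 68 + 273.15 = 341.15 K.
T_C = 8 °C → 8 + 273.15 = 281.15 K.
Reversible heating COP: COP_HP = T_H/(T_H − T_C) = 341.15/60.00 = 5.6858.
Q_H = COP_HP · W = 5.6858 × 297 = 1690 kJ.

Q_H ≈ 1690 kJ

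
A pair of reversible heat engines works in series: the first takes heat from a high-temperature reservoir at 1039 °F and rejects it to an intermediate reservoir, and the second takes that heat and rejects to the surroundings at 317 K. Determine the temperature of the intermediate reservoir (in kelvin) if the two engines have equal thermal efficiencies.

T_m ≈ 514 K

T_H = 1039 °F → (1039 − 32) × 5/9 = 559.44 °C = 832.59 K.
Equal efficiencies require 1 − T_m/T_H = 1 − T_C/T_m, i.e. T_m/T_H = T_C/T_m, so T_m = √(T_H·T_C) = √(832.59 × 317.00) = 514 K.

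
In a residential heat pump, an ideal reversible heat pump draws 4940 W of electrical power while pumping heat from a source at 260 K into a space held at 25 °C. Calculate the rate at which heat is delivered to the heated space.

T_H = 25 °C → 25 + 273.15 = 298.15 K.
For a reversible heat pump, COP_HP = T_H/(T_H − T_C) = 298.15/38.15 = 7.8152.
Q_H = COP_HP · W = 7.8152 × 4940 = 38600 W.

Q̇_H ≈ 38600 W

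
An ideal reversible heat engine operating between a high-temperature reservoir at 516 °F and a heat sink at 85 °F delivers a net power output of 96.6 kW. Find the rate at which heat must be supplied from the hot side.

Q̇_H ≈ 218.7 kW

T_H = 516 °F → (516 − 32) × 5/9 = 268.89 °C = 542.04 K.
T_C = 85 °F → (85 − 32) × 5/9 = 29.44 °C = 302.59 K.
The Carnot efficiency is η = 1 − T_C/T_H = 1 − 302.59/542.04 = 0.4417.
Q_H = W/η = 96.6/0.4417 = 218.7 kW.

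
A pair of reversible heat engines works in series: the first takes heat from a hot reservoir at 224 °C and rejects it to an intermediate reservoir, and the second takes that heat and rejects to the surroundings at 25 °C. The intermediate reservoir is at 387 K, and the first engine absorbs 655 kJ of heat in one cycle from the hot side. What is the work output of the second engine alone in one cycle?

W₂ ≈ 117 kJ

T_H = 224 °C → 224 + 273.15 = 497.15 K.
T_C = 25 °C → 25 + 273.15 = 298.15 K.
Heat entering the second stage: Q_m = Q_H·(T_m/T_H) = 655 × 387.00/497.15 = 510 kJ.
Second-stage efficiency η₂ = 1 − T_C/T_m = 1 − 298.15/387.00 = 0.2296, so W₂ = η₂·Q_m = 117 kJ.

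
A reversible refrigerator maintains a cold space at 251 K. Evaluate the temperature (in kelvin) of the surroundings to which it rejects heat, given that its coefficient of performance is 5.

T_H ≈ 301 K

COP_R = T_C/(T_H − T_C) ⇒ T_H = T_C·(1 + 1/COP_R) = 251.00 × (1 + 1/5) = 301 K.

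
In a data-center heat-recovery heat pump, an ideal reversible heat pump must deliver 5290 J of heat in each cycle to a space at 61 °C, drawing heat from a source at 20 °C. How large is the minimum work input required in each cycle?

W_in ≈ 649 J

T_H = 61 °C → 61 + 273.15 = 334.15 K.
T_C = 20 °C → 20 + 273.15 = 293.15 K.
COP_HP = T_H/(T_H − T_C) = 334.15/41.00 = 8.1500.
W = Q_H/COP_HP = 5290/8.1500 = 649 J.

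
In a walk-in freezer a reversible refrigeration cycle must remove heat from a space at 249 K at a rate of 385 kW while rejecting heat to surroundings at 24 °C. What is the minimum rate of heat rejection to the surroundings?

Q̇_H ≈ 459.4 kW

T_H = 24 °C → 24 + 273.15 = 297.15 K.
For a reversible cycle Q_H/Q_C = T_H/T_C, so Q_H = Q_C·T_H/T_C = 385 × 297.15/249.00 = 459.4 kW.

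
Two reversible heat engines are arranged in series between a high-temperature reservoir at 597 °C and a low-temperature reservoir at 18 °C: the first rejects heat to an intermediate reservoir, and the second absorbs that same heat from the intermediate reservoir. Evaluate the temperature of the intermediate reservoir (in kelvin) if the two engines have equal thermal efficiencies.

T_H = 597 °C → 597 + 273.15 = 870.15 K.
T_C = 18 °C → 18 + 273.15 = 291.15 K.
Equal efficiencies require 1 − T_m/T_H = 1 − T_C/T_m, i.e. T_m/T_H = T_C/T_m, so T_m = √(T_H·T_C) = √(870.15 × 291.15) = 503 K.

T_m ≈ 503 K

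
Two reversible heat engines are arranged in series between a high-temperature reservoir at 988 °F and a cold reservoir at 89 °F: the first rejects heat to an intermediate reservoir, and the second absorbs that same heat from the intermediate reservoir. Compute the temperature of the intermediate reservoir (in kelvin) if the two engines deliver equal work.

T_H = 988 °F → (988 − 32) × 5/9 = 531.11 °C = 804.26 K.
T_C = 89 °F → (89 − 32) × 5/9 = 31.67 °C = 304.82 K.
For reversible stages Q_m = Q_H·(T_m/T_H). Setting W₁ = Q_H(1 − T_m/T_H) equal to W₂ = Q_m(1 − T_C/T_m) = Q_H·(T_m − T_C)/T_H gives T_H − T_m = T_m − T_C, so T_m = (T_H + T_C)/2 = (804.26 + 304.82)/2 = 555 K.

T_m ≈ 555 K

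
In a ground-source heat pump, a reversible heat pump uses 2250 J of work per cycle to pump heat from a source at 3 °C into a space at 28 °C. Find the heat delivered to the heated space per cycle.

T_H = 28 °C → 28 + 273.15 = 301.15 K.
T_C = 3 °C → 3 + 273.15 = 276.15 K.
COP_HP = T_H/(T_H − T_C) = 301.15/25.00 = 12.0460.
Q_H = COP_HP · W = 12.0460 × 2250 = 27100 J.

Q_H ≈ 27100 J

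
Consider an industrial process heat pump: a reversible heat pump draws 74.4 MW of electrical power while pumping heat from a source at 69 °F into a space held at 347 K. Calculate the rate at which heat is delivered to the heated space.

Q̇_H ≈ 484 MW

T_C = 69 °F → (69 − 32) × 5/9 = 20.56 °C = 293.71 K.
COP_HP = T_H/(T_H − T_C) = 347.00/53.29 = 6.5110.
Q_H = COP_HP · W = 6.5110 × 74.4 = 484 MW.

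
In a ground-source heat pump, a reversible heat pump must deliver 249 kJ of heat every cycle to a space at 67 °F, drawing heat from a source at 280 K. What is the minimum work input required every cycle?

T_H = 67 °F → (67 − 32) × 5/9 = 19.44 °C = 292.59 K.
Reversible heating COP: COP_HP = T_H/(T_H − T_C) = 292.59/12.59 = 23.2320.
W = Q_H/COP_HP = 249/23.2320 = 10.7 kJ.

W_in ≈ 10.7 kJ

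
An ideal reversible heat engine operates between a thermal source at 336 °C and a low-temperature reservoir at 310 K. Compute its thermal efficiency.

η ≈ 0.491

T_H = 336 °C → 336 + 273.15 = 609.15 K.
For a reversible engine, η = 1 − T_C/T_H = 1 − 310.00/609.15 = 0.491.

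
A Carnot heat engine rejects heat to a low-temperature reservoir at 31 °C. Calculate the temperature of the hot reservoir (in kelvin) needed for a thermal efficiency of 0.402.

T_C = 31 °C → 31 + 273.15 = 304.15 K.
From η = 1 − T_C/T_H, solving for T_H gives T_H = T_C/(1 − η) = 304.15/(1 − 0.402) = 509 K.

T_H ≈ 509 K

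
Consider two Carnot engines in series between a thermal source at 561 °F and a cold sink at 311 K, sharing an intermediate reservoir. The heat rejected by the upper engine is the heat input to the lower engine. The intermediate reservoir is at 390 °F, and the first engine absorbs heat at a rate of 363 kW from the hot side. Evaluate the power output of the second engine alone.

T_H = 561 °F → (561 − 32) × 5/9 = 293.89 °C = 567.04 K.
T_m = 390 °F → (390 − 32) × 5/9 = 198.89 °C = 472.04 K.
Heat entering the second stage: Q_m = Q_H·(T_m/T_H) = 363 × 472.04/567.04 = 302 kW.
Second-stage efficiency η₂ = 1 − T_C/T_m = 1 − 311.00/472.04 = 0.3412, so W₂ = η₂·Q_m = 103 kW.

Ẇ₂ ≈ 103 kW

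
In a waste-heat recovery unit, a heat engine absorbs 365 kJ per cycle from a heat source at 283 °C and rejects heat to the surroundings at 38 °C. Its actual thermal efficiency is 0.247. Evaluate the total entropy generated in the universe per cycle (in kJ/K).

T_H = 283 °C → 283 + 273.15 = 556.15 K.
T_C = 38 °C → 38 + 273.15 = 311.15 K.
W = η·Q_H = 0.247 × 365 = 90.16 kJ, so Q_C = Q_H − W = 274.8 kJ.
Reservoir entropy changes: ΔS_H = −Q_H/T_H = −365/556.15 = -0.6563 kJ/K and ΔS_C = +Q_C/T_C = 274.8/311.15 = 0.8833 kJ/K.
ΔS_univ = −Q_H/T_H + Q_C/T_C = 0.227 kJ/K (> 0, since η = 0.247 < η_Carnot = 0.441).

ΔS_univ ≈ 0.227 kJ/K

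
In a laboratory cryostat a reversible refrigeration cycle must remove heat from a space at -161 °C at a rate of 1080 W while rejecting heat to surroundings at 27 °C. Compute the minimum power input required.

T_H = 27 °C → 27 + 273.15 = 300.15 K.
T_C = -161 °C → -161 + 273.15 = 112.15 K.
Carnot COP: COP_R = T_C/(T_H − T_C) = 112.15/188.00 = 0.5965.
W = Q_C/COP_R = 1080/0.5965 = 1810 W.

Ẇ_in ≈ 1810 W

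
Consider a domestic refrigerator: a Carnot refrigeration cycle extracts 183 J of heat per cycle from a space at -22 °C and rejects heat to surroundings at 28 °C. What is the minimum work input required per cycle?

W_in ≈ 36.4 J

T_H = 28 °C → 28 + 273.15 = 301.15 K.
T_C = -22 °C → -22 + 273.15 = 251.15 K.
COP_R = T_C/(T_H − T_C) = 251.15/50.00 = 5.0230.
W = Q_C/COP_R = 183/5.0230 = 36.4 J.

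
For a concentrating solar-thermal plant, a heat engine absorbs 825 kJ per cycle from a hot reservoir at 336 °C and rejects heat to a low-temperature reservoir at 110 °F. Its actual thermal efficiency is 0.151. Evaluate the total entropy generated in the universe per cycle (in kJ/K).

ΔS_univ ≈ 0.859 kJ/K

T_H = 336 °C → 336 + 273.15 = 609.15 K.
T_C = 110 °F → (110 − 32) × 5/9 = 43.33 °C = 316.48 K.
W = η·Q_H = 0.151 × 825 = 124.6 kJ, so Q_C = Q_H − W = 700.4 kJ.
Reservoir entropy changes: ΔS_H = −Q_H/T_H = −825/609.15 = -1.354 kJ/K and ΔS_C = +Q_C/T_C = 700.4/316.48 = 2.213 kJ/K.
ΔS_univ = −Q_H/T_H + Q_C/T_C = 0.859 kJ/K (> 0, since η = 0.151 < η_Carnot = 0.480).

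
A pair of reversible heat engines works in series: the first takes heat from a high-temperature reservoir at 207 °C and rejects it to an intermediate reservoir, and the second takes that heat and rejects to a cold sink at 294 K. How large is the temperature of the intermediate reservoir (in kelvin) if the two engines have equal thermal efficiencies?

T_m ≈ 375.7 K

T_H = 207 °C → 207 + 273.15 = 480.15 K.
Equal efficiencies require 1 − T_m/T_H = 1 − T_C/T_m, i.e. T_m/T_H = T_C/T_m, so T_m = √(T_H·T_C) = √(480.15 × 294.00) = 375.7 K.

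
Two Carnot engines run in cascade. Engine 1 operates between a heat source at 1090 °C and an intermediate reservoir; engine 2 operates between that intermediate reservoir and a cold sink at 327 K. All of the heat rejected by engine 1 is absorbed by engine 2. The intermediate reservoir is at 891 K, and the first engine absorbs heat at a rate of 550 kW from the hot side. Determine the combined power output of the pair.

Ẇ_total ≈ 418.1 kW

T_H = 1090 °C → 1090 + 273.15 = 1363.15 K.
Two reversible stages in series are equivalent to a single Carnot engine between T_H and T_C, so η_total = 1 − T_C/T_H = 1 − 327.00/1363.15 = 0.7601.
W_total = η_total · Q_H = 0.7601 × 550 = 418.1 kW.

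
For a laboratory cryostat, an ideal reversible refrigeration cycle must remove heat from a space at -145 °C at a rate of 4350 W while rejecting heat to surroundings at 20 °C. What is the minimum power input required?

T_H = 20 °C → 20 + 273.15 = 293.15 K.
T_C = -145 °C → -145 + 273.15 = 128.15 K.
The reversible coefficient of performance is COP_R = T_C/(T_H − T_C) = 128.15/165.00 = 0.7767.
W = Q_C/COP_R = 4350/0.7767 = 5600 W.

Ẇ_in ≈ 5600 W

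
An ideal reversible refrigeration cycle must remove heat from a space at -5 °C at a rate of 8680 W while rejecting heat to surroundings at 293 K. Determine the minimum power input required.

Ẇ_in ≈ 804 W

T_C = -5 °C → -5 + 273.15 = 268.15 K.
COP_R = T_C/(T_H − T_C) = 268.15/24.85 = 10.7907.
W = Q_C/COP_R = 8680/10.7907 = 804 W.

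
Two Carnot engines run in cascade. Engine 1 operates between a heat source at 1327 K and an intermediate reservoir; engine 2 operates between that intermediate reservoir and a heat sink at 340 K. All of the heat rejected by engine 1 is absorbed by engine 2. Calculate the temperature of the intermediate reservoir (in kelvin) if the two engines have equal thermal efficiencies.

Equal efficiencies require 1 − T_m/T_H = 1 − T_C/T_m, i.e. T_m/T_H = T_C/T_m, so T_m = √(T_H·T_C) = √(1327.00 × 340.00) = 672 K.

T_m ≈ 672 K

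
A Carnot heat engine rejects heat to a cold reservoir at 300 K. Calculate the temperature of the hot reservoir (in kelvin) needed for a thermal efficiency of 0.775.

From η = 1 − T_C/T_H, solving for T_H gives T_H = T_C/(1 − η) = 300.00/(1 − 0.775) = 1330 K.

T_H ≈ 1330 K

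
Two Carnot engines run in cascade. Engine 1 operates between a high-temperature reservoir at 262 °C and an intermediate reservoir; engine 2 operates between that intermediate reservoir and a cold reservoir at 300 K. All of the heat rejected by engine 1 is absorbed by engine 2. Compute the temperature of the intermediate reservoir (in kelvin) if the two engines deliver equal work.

T_H = 262 °C → 262 + 273.15 = 535.15 K.
For reversible stages Q_m = Q_H·(T_m/T_H). Setting W₁ = Q_H(1 − T_m/T_H) equal to W₂ = Q_m(1 − T_C/T_m) = Q_H·(T_m − T_C)/T_H gives T_H − T_m = T_m − T_C, so T_m = (T_H + T_C)/2 = (535.15 + 300.00)/2 = 417.6 K.

T_m ≈ 417.6 K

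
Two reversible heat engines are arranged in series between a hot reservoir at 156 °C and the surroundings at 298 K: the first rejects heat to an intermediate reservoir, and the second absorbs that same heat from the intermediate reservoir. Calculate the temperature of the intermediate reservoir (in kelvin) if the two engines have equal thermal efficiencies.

T_m ≈ 357.6 K

T_H = 156 °C → 156 + 273.15 = 429.15 K.
Equal efficiencies require 1 − T_m/T_H = 1 − T_C/T_m, i.e. T_m/T_H = T_C/T_m, so T_m = √(T_H·T_C) = √(429.15 × 298.00) = 357.6 K.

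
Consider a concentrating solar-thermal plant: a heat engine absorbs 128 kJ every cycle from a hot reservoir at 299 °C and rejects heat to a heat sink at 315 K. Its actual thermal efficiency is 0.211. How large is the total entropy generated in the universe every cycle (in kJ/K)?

T_H = 299 °C → 299 + 273.15 = 572.15 K.
W = η·Q_H = 0.211 × 128 = 27.01 kJ, so Q_C = Q_H − W = 101.0 kJ.
The hot reservoir loses entropy Q_H/T_H = 128/572.15 = 0.2237 kJ/K; the cold reservoir gains Q_C/T_C = 101.0/315.00 = 0.3206 kJ/K.
ΔS_univ = −Q_H/T_H + Q_C/T_C = 0.09689 kJ/K (> 0, since η = 0.211 < η_Carnot = 0.449).

ΔS_univ ≈ 0.09689 kJ/K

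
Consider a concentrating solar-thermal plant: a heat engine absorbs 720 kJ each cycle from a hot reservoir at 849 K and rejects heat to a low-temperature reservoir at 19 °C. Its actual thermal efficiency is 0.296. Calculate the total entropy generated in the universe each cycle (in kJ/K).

ΔS_univ ≈ 0.887 kJ/K

T_C = 19 °C → 19 + 273.15 = 292.15 K.
W = η·Q_H = 0.296 × 720 = 213.1 kJ, so Q_C = Q_H − W = 506.9 kJ.
Reservoir entropy changes: ΔS_H = −Q_H/T_H = −720/849.00 = -0.8481 kJ/K and ΔS_C = +Q_C/T_C = 506.9/292.15 = 1.735 kJ/K.
ΔS_univ = −Q_H/T_H + Q_C/T_C = 0.887 kJ/K (> 0, since η = 0.296 < η_Carnot = 0.656).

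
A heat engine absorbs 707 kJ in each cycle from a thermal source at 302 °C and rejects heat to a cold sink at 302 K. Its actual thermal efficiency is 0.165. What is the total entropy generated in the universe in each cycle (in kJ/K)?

T_H = 302 °C → 302 + 273.15 = 575.15 K.
W = η·Q_H = 0.165 × 707 = 116.7 kJ, so Q_C = Q_H − W = 590.3 kJ.
The hot reservoir loses entropy Q_H/T_H = 707/575.15 = 1.229 kJ/K; the cold reservoir gains Q_C/T_C = 590.3/302.00 = 1.955 kJ/K.
ΔS_univ = −Q_H/T_H + Q_C/T_C = 0.726 kJ/K (> 0, since η = 0.165 < η_Carnot = 0.475).

ΔS_univ ≈ 0.726 kJ/K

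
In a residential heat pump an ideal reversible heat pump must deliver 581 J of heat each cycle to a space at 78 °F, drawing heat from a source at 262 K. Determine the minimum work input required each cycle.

W_in ≈ 71.4 J

T_H = 78 °F → (78 − 32) × 5/9 = 25.56 °C = 298.71 K.
Reversible heating COP: COP_HP = T_H/(T_H − T_C) = 298.71/36.71 = 8.1379.
W = Q_H/COP_HP = 581/8.1379 = 71.4 J.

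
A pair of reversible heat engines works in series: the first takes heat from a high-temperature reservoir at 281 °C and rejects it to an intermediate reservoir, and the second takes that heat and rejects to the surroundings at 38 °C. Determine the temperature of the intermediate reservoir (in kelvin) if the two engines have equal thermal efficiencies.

T_m ≈ 415.2 K

T_H = 281 °C → 281 + 273.15 = 554.15 K.
T_C = 38 °C → 38 + 273.15 = 311.15 K.
Equal efficiencies require 1 − T_m/T_H = 1 − T_C/T_m, i.e. T_m/T_H = T_C/T_m, so T_m = √(T_H·T_C) = √(554.15 × 311.15) = 415.2 K.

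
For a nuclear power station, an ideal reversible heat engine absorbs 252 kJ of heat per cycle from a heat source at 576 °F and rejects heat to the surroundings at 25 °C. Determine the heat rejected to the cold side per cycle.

T_H = 576 °F → (576 − 32) × 5/9 = 302.22 °C = 575.37 K.
T_C = 25 °C → 25 + 273.15 = 298.15 K.
η_rev = 1 − T_C/T_H = 1 − 298.15/575.37 = 0.4818.
For a reversible cycle Q_C/Q_H = T_C/T_H, so Q_C = 252 × 298.15/575.37 = 131 kJ.

Q_C ≈ 131 kJ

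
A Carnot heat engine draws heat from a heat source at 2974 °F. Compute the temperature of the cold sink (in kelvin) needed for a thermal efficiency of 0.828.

T_C ≈ 328.1 K

T_H = 2974 °F → (2974 − 32) × 5/9 = 1634.44 °C = 1907.59 K.
From η = 1 − T_C/T_H, T_C = T_H·(1 − η) = 1907.59 × (1 − 0.828) = 328.1 K.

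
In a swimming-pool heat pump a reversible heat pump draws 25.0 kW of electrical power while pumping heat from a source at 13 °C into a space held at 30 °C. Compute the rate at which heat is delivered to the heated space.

Q̇_H ≈ 446 kW

T_H = 30 °C → 30 + 273.15 = 303.15 K.
T_C = 13 °C → 13 + 273.15 = 286.15 K.
COP_HP = T_H/(T_H − T_C) = 303.15/17.00 = 17.8324.
Q_H = COP_HP · W = 17.8324 × 25.0 = 446 kW.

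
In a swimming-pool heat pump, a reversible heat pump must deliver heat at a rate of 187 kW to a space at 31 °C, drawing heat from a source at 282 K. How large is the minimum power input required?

Ẇ_in ≈ 13.62 kW

T_H = 31 °C → 31 + 273.15 = 304.15 K.
The Carnot heat-pump COP is COP_HP = T_H/(T_H − T_C) = 304.15/22.15 = 13.7314.
W = Q_H/COP_HP = 187/13.7314 = 13.62 kW.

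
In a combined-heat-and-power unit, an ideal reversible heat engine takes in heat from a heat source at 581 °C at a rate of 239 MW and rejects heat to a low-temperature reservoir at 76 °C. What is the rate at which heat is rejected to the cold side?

Q̇_C ≈ 97.70 MW

T_H = 581 °C → 581 + 273.15 = 854.15 K.
T_C = 76 °C → 76 + 273.15 = 349.15 K.
Carnot efficiency: η = 1 − T_C/T_H = 1 − 349.15/854.15 = 0.5912.
For a reversible cycle Q_C/Q_H = T_C/T_H, so Q_C = 239 × 349.15/854.15 = 97.70 MW.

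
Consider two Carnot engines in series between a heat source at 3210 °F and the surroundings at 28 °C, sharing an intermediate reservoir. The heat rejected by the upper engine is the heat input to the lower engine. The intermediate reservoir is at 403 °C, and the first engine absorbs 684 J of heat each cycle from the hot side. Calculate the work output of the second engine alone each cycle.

W₂ ≈ 125.8 J

T_H = 3210 °F → (3210 − 32) × 5/9 = 1765.56 °C = 2038.71 K.
T_C = 28 °C → 28 + 273.15 = 301.15 K.
T_m = 403 °C → 403 + 273.15 = 676.15 K.
Heat entering the second stage: Q_m = Q_H·(T_m/T_H) = 684 × 676.15/2038.71 = 226.9 J.
Second-stage efficiency η₂ = 1 − T_C/T_m = 1 − 301.15/676.15 = 0.5546, so W₂ = η₂·Q_m = 125.8 J.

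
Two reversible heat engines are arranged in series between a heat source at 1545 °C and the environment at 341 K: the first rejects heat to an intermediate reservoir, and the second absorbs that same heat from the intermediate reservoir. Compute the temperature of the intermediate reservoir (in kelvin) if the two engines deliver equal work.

T_H = 1545 °C → 1545 + 273.15 = 1818.15 K.
For reversible stages Q_m = Q_H·(T_m/T_H). Setting W₁ = Q_H(1 − T_m/T_H) equal to W₂ = Q_m(1 − T_C/T_m) = Q_H·(T_m − T_C)/T_H gives T_H − T_m = T_m − T_C, so T_m = (T_H + T_C)/2 = (1818.15 + 341.00)/2 = 1080 K.

T_m ≈ 1080 K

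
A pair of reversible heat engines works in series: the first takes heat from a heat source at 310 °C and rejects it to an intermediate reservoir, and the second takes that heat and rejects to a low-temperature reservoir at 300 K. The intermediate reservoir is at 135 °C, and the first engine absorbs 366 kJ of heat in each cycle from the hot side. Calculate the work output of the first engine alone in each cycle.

W₁ ≈ 109.8 kJ

T_H = 310 °C → 310 + 273.15 = 583.15 K.
T_m = 135 °C → 135 + 273.15 = 408.15 K.
First-stage efficiency η₁ = 1 − T_m/T_H = 1 − 408.15/583.15 = 0.3001.
W₁ = η₁·Q_H = 0.3001 × 366 = 109.8 kJ.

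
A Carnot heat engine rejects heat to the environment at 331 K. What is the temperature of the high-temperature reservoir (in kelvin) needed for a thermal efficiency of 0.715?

T_H ≈ 1160 K

From η = 1 − T_C/T_H, solving for T_H gives T_H = T_C/(1 − η) = 331.00/(1 − 0.715) = 1160 K.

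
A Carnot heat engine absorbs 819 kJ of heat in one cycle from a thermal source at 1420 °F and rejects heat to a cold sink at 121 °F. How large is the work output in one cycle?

T_H = 1420 °F → (1420 − 32) × 5/9 = 771.11 °C = 1044.26 K.
T_C = 121 °F → (121 − 32) × 5/9 = 49.44 °C = 322.59 K.
Since the cycle is reversible, η = 1 − T_C/T_H = 1 − 322.59/1044.26 = 0.6911.
W = η·Q_H = 0.6911 × 819 = 566 kJ.

W ≈ 566 kJ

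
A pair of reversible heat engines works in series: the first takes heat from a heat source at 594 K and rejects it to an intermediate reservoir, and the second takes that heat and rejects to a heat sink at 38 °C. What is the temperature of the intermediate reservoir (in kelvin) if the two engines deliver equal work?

T_C = 38 °C → 38 + 273.15 = 311.15 K.
For reversible stages Q_m = Q_H·(T_m/T_H). Setting W₁ = Q_H(1 − T_m/T_H) equal to W₂ = Q_m(1 − T_C/T_m) = Q_H·(T_m − T_C)/T_H gives T_H − T_m = T_m − T_C, so T_m = (T_H + T_C)/2 = (594.00 + 311.15)/2 = 453 K.

T_m ≈ 453 K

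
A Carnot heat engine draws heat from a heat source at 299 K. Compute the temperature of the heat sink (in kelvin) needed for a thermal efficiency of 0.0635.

T_C ≈ 280 K

From η = 1 − T_C/T_H, T_C = T_H·(1 − η) = 299.00 × (1 − 0.0635) = 280 K.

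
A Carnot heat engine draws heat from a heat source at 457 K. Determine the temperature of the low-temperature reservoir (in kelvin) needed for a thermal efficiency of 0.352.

T_C ≈ 296.1 K

From η = 1 − T_C/T_H, T_C = T_H·(1 − η) = 457.00 × (1 − 0.352) = 296.1 K.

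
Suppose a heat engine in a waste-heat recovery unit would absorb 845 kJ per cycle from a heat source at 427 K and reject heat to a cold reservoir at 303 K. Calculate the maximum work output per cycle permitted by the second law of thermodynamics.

W_max ≈ 245 kJ

By the Carnot theorem, η_max = 1 − T_C/T_H = 1 − 303.00/427.00 = 0.2904.
W_max = η_max · Q_H = 0.2904 × 845 = 245 kJ.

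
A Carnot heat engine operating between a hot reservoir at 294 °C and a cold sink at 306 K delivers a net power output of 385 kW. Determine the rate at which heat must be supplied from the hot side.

T_H = 294 °C → 294 + 273.15 = 567.15 K.
The Carnot efficiency is η = 1 − T_C/T_H = 1 − 306.00/567.15 = 0.4605.
Q_H = W/η = 385/0.4605 = 836.1 kW.

Q̇_H ≈ 836.1 kW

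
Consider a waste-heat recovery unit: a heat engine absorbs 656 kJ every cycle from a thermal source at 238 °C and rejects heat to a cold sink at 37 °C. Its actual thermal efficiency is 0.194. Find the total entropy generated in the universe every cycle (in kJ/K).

T_H = 238 °C → 238 + 273.15 = 511.15 K.
T_C = 37 °C → 37 + 273.15 = 310.15 K.
W = η·Q_H = 0.194 × 656 = 127.3 kJ, so Q_C = Q_H − W = 528.7 kJ.
Reservoir entropy changes: ΔS_H = −Q_H/T_H = −656/511.15 = -1.283 kJ/K and ΔS_C = +Q_C/T_C = 528.7/310.15 = 1.705 kJ/K.
ΔS_univ = −Q_H/T_H + Q_C/T_C = 0.421 kJ/K (> 0, since η = 0.194 < η_Carnot = 0.393).

ΔS_univ ≈ 0.421 kJ/K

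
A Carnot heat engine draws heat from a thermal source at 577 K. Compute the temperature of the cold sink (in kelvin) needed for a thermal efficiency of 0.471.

From η = 1 − T_C/T_H, T_C = T_H·(1 − η) = 577.00 × (1 − 0.471) = 305 K.

T_C ≈ 305 K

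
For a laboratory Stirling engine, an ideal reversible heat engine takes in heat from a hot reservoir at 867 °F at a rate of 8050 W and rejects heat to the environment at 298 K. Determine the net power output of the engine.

T_H = 867 °F → (867 − 32) × 5/9 = 463.89 °C = 737.04 K.
For a reversible engine, η = 1 − T_C/T_H = 1 − 298.00/737.04 = 0.5957.
W = η·Q_H = 0.5957 × 8050 = 4800 W.

Ẇ ≈ 4800 W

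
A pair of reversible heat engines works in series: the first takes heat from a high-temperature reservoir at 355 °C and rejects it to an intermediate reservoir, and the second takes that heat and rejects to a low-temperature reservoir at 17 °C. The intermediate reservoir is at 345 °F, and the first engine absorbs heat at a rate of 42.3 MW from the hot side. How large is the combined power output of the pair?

T_H = 355 °C → 355 + 273.15 = 628.15 K.
T_C = 17 °C → 17 + 273.15 = 290.15 K.
Two reversible stages in series are equivalent to a single Carnot engine between T_H and T_C, so η_total = 1 − T_C/T_H = 1 − 290.15/628.15 = 0.5381.
W_total = η_total · Q_H = 0.5381 × 42.3 = 22.8 MW.

Ẇ_total ≈ 22.8 MW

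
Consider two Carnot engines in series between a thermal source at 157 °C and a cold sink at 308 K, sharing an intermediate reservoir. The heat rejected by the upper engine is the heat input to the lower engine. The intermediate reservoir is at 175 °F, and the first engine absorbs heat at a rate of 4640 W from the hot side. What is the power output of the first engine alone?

T_H = 157 °C → 157 + 273.15 = 430.15 K.
T_m = 175 °F → (175 − 32) × 5/9 = 79.44 °C = 352.59 K.
First-stage efficiency η₁ = 1 − T_m/T_H = 1 − 352.59/430.15 = 0.1803.
W₁ = η₁·Q_H = 0.1803 × 4640 = 837 W.

Ẇ₁ ≈ 837 W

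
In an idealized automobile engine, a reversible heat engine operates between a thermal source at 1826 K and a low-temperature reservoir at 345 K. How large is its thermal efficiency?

η ≈ 0.811

For a reversible engine, η = 1 − T_C/T_H = 1 − 345.00/1826.00 = 0.811.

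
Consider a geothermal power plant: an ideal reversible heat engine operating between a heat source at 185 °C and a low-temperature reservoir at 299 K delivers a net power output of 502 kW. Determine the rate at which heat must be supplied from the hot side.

T_H = 185 °C → 185 + 273.15 = 458.15 K.
Carnot efficiency: η = 1 − T_C/T_H = 1 − 299.00/458.15 = 0.3474.
Q_H = W/η = 502/0.3474 = 1445 kW.

Q̇_H ≈ 1445 kW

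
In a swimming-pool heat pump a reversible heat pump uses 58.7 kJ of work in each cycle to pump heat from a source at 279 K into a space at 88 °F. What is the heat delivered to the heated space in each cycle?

Q_H ≈ 707.0 kJ

T_H = 88 °F → (88 − 32) × 5/9 = 31.11 °C = 304.26 K.
The Carnot heat-pump COP is COP_HP = T_H/(T_H − T_C) = 304.26/25.26 = 12.0446.
Q_H = COP_HP · W = 12.0446 × 58.7 = 707.0 kJ.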